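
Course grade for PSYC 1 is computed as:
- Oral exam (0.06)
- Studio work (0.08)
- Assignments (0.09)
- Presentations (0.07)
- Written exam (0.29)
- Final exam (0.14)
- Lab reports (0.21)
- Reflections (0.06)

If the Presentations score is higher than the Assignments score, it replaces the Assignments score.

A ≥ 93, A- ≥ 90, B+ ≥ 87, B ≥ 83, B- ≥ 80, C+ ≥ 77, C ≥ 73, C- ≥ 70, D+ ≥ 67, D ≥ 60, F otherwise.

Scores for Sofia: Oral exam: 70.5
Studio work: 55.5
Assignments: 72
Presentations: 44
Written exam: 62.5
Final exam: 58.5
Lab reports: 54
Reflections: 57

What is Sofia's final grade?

F

Presentations (44) ≤ Assignments (72), so Assignments stays at 72.
Weighted total:
  Oral exam 70.5 × 0.06 = 4.23
  Studio work 55.5 × 0.08 = 4.44
  Assignments 72 × 0.09 = 6.48
  Presentations 44 × 0.07 = 3.08
  Written exam 62.5 × 0.29 = 18.125
  Final exam 58.5 × 0.14 = 8.19
  Lab reports 54 × 0.21 = 11.34
  Reflections 57 × 0.06 = 3.42
Sum = 59.305
59.305 < 60 → F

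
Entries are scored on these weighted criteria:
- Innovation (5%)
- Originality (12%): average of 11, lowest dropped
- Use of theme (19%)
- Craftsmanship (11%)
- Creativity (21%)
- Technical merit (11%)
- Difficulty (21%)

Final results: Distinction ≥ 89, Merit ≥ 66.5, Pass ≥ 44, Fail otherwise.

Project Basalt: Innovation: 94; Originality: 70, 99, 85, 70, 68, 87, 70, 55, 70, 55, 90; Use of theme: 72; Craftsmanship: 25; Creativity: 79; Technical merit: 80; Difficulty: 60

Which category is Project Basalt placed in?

Originality: drop 55 → average of remaining 10 = 764/10 = 76.4
Weighted total:
  Innovation 94 × 0.05 = 4.7
  Originality 76.4 × 0.12 = 9.168
  Use of theme 72 × 0.19 = 13.68
  Craftsmanship 25 × 0.11 = 2.75
  Creativity 79 × 0.21 = 16.59
  Technical merit 80 × 0.11 = 8.8
  Difficulty 60 × 0.21 = 12.6
Sum = 68.288
68.288 is ≥ 66.5 and < 89 → Merit

Merit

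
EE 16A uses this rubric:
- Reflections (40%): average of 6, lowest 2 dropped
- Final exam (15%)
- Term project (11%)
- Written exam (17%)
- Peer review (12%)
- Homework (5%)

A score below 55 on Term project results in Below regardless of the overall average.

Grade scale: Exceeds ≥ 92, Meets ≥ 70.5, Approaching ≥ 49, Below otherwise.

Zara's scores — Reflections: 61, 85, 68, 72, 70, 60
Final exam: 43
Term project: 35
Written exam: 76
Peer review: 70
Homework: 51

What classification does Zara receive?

Reflections: drop 60, 61 → average of remaining 4 = 295/4 = 73.75
Term project score 35 < 55: minimum not met.
Weighted total:
  Reflections 73.75 × 0.4 = 29.5
  Final exam 43 × 0.15 = 6.45
  Term project 35 × 0.11 = 3.85
  Written exam 76 × 0.17 = 12.92
  Peer review 70 × 0.12 = 8.4
  Homework 51 × 0.05 = 2.55
Sum = 63.67
Because the Term project minimum was not met, the result is Below.

Below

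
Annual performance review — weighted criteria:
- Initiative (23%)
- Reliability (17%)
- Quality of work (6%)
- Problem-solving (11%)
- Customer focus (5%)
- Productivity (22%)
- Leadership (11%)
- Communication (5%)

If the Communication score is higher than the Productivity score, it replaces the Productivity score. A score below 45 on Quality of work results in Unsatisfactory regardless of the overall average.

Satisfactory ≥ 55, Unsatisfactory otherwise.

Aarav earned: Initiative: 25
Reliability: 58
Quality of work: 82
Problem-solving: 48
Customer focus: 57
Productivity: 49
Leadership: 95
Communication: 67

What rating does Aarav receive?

Satisfactory

Communication (67) > Productivity (49), so Productivity counts as 67.
Quality of work score 82 ≥ 45: minimum met.
Weighted total:
  Initiative 25 × 0.23 = 5.75
  Reliability 58 × 0.17 = 9.86
  Quality of work 82 × 0.06 = 4.92
  Problem-solving 48 × 0.11 = 5.28
  Customer focus 57 × 0.05 = 2.85
  Productivity 67 × 0.22 = 14.74
  Leadership 95 × 0.11 = 10.45
  Communication 67 × 0.05 = 3.35
Sum = 57.2
57.2 ≥ 55 → Satisfactory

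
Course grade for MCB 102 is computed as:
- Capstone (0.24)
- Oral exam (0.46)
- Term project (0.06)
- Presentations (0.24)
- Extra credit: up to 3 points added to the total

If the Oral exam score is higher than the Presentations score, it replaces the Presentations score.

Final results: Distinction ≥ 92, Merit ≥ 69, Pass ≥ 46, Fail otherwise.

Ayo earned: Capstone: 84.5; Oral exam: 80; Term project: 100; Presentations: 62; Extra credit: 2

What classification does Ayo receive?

Oral exam (80) > Presentations (62), so Presentations counts as 80.
Weighted total:
  Capstone 84.5 × 0.24 = 20.28
  Oral exam 80 × 0.46 = 36.8
  Term project 100 × 0.06 = 6
  Presentations 80 × 0.24 = 19.2
Sum = 82.28
Extra credit: 82.28 + 2 = 84.28
84.28 is ≥ 69 and < 92 → Merit

Merit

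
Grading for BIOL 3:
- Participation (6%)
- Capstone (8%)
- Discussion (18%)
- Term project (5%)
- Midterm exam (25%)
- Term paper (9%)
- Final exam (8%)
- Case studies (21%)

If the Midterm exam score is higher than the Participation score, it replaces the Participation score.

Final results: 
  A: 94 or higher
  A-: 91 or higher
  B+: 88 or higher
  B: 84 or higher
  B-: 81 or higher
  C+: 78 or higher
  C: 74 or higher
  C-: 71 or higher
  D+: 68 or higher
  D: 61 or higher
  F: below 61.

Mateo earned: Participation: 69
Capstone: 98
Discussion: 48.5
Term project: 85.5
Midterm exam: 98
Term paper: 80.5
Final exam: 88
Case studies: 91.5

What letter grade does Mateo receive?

B

Midterm exam (98) > Participation (69), so Participation counts as 98.
Weighted total:
  Participation 98 × 0.06 = 5.88
  Capstone 98 × 0.08 = 7.84
  Discussion 48.5 × 0.18 = 8.73
  Term project 85.5 × 0.05 = 4.275
  Midterm exam 98 × 0.25 = 24.5
  Term paper 80.5 × 0.09 = 7.245
  Final exam 88 × 0.08 = 7.04
  Case studies 91.5 × 0.21 = 19.215
Sum = 84.725
84.725 is ≥ 84 and < 88 → B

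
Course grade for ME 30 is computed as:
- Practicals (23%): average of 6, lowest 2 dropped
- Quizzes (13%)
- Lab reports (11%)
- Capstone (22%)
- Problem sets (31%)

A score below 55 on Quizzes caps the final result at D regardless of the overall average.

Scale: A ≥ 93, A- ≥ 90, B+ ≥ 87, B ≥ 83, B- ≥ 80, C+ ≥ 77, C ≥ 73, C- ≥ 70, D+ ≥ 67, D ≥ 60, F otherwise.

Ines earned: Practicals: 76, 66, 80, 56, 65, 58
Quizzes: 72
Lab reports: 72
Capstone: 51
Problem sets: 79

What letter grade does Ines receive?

D+

Practicals: drop 56, 58 → average of remaining 4 = 287/4 = 71.75
Quizzes score 72 ≥ 55: minimum met.
Weighted total:
  Practicals 71.75 × 0.23 = 16.5025
  Quizzes 72 × 0.13 = 9.36
  Lab reports 72 × 0.11 = 7.92
  Capstone 51 × 0.22 = 11.22
  Problem sets 79 × 0.31 = 24.49
Sum = 69.4925
69.4925 is ≥ 67 and < 70 → D+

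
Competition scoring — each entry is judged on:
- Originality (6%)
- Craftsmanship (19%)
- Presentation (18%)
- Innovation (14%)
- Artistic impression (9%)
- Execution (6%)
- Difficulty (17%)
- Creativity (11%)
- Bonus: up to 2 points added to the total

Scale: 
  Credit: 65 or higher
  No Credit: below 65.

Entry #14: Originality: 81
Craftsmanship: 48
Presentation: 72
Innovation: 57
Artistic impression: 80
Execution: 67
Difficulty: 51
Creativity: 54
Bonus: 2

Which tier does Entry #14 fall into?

No Credit

Weighted total:
  Originality 81 × 0.06 = 4.86
  Craftsmanship 48 × 0.19 = 9.12
  Presentation 72 × 0.18 = 12.96
  Innovation 57 × 0.14 = 7.98
  Artistic impression 80 × 0.09 = 7.2
  Execution 67 × 0.06 = 4.02
  Difficulty 51 × 0.17 = 8.67
  Creativity 54 × 0.11 = 5.94
Sum = 60.75
Bonus: 60.75 + 2 = 62.75
62.75 < 65 → No Credit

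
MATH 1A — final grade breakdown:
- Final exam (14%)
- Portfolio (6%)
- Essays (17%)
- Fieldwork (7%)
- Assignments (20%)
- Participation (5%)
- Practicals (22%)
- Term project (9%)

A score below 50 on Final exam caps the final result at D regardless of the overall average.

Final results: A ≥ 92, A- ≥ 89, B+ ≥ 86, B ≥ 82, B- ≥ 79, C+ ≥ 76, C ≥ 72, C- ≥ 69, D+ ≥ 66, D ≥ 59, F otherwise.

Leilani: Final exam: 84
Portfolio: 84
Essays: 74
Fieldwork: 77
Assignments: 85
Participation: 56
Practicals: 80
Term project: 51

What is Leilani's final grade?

Final exam score 84 ≥ 50: minimum met.
Weighted total:
  Final exam 84 × 0.14 = 11.76
  Portfolio 84 × 0.06 = 5.04
  Essays 74 × 0.17 = 12.58
  Fieldwork 77 × 0.07 = 5.39
  Assignments 85 × 0.2 = 17
  Participation 56 × 0.05 = 2.8
  Practicals 80 × 0.22 = 17.6
  Term project 51 × 0.09 = 4.59
Sum = 76.76
76.76 is ≥ 76 and < 79 → C+

C+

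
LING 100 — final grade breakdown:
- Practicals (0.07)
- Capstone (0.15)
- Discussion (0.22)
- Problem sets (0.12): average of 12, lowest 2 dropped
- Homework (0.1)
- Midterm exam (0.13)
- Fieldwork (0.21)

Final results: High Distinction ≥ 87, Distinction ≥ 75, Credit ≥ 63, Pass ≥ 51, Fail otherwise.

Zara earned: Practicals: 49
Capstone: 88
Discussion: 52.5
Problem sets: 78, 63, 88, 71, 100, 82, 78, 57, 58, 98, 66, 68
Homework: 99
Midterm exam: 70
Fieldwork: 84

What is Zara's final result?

Credit

Problem sets: drop 57, 58 → average of remaining 10 = 792/10 = 79.2
Weighted total:
  Practicals 49 × 0.07 = 3.43
  Capstone 88 × 0.15 = 13.2
  Discussion 52.5 × 0.22 = 11.55
  Problem sets 79.2 × 0.12 = 9.504
  Homework 99 × 0.1 = 9.9
  Midterm exam 70 × 0.13 = 9.1
  Fieldwork 84 × 0.21 = 17.64
Sum = 74.324
74.324 is ≥ 63 and < 75 → Credit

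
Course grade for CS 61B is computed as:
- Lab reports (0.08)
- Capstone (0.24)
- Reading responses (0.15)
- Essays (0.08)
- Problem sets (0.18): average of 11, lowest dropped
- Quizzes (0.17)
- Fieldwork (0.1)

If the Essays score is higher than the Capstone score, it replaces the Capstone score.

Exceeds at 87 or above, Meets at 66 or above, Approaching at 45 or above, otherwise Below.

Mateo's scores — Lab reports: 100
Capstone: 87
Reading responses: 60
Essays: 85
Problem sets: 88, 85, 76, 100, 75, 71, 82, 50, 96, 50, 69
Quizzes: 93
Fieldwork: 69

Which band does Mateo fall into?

Problem sets: drop 50 → average of remaining 10 = 792/10 = 79.2
Essays (85) ≤ Capstone (87), so Capstone stays at 87.
Weighted total:
  Lab reports 100 × 0.08 = 8
  Capstone 87 × 0.24 = 20.88
  Reading responses 60 × 0.15 = 9
  Essays 85 × 0.08 = 6.8
  Problem sets 79.2 × 0.18 = 14.256
  Quizzes 93 × 0.17 = 15.81
  Fieldwork 69 × 0.1 = 6.9
Sum = 81.646
81.646 is ≥ 66 and < 87 → Meets

Meets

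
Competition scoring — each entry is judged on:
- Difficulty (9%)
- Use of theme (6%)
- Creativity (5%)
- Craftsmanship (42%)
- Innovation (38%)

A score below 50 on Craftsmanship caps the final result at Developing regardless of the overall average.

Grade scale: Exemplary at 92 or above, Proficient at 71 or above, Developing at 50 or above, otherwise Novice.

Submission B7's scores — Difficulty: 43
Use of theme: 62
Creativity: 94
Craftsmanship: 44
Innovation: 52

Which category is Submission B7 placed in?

Craftsmanship score 44 < 50: minimum not met.
Weighted total:
  Difficulty 43 × 0.09 = 3.87
  Use of theme 62 × 0.06 = 3.72
  Creativity 94 × 0.05 = 4.7
  Craftsmanship 44 × 0.42 = 18.48
  Innovation 52 × 0.38 = 19.76
Sum = 50.53
50.53 would be Developing; cap at Developing applies → Developing.

Developing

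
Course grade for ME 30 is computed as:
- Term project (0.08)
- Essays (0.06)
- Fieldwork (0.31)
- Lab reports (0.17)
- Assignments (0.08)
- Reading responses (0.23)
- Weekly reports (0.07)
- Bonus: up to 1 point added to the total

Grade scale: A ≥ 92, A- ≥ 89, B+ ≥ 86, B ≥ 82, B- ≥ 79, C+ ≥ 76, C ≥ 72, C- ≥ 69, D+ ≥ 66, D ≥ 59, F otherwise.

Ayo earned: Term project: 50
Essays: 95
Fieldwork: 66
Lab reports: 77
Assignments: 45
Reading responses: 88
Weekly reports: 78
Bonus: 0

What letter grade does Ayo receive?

C

Weighted total:
  Term project 50 × 0.08 = 4
  Essays 95 × 0.06 = 5.7
  Fieldwork 66 × 0.31 = 20.46
  Lab reports 77 × 0.17 = 13.09
  Assignments 45 × 0.08 = 3.6
  Reading responses 88 × 0.23 = 20.24
  Weekly reports 78 × 0.07 = 5.46
Sum = 72.55
Bonus: 72.55 + 0 = 72.55
72.55 is ≥ 72 and < 76 → C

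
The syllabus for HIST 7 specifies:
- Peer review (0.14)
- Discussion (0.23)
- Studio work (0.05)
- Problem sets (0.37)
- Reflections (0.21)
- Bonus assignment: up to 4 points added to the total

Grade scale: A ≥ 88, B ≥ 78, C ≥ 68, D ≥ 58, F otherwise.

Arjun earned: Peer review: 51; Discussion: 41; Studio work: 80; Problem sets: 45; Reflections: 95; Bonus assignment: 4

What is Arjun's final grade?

Weighted total:
  Peer review 51 × 0.14 = 7.14
  Discussion 41 × 0.23 = 9.43
  Studio work 80 × 0.05 = 4
  Problem sets 45 × 0.37 = 16.65
  Reflections 95 × 0.21 = 19.95
Sum = 57.17
Bonus assignment: 57.17 + 4 = 61.17
61.17 is ≥ 58 and < 68 → D

D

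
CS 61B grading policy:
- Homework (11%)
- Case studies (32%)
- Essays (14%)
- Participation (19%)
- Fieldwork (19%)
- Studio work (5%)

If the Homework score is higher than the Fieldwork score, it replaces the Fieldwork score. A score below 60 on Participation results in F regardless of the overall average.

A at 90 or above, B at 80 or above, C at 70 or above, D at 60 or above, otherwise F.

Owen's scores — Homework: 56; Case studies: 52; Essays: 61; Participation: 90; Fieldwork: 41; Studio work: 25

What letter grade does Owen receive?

Homework (56) > Fieldwork (41), so Fieldwork counts as 56.
Participation score 90 ≥ 60: minimum met.
Weighted total:
  Homework 56 × 0.11 = 6.16
  Case studies 52 × 0.32 = 16.64
  Essays 61 × 0.14 = 8.54
  Participation 90 × 0.19 = 17.1
  Fieldwork 56 × 0.19 = 10.64
  Studio work 25 × 0.05 = 1.25
Sum = 60.33
60.33 is ≥ 60 and < 70 → D

D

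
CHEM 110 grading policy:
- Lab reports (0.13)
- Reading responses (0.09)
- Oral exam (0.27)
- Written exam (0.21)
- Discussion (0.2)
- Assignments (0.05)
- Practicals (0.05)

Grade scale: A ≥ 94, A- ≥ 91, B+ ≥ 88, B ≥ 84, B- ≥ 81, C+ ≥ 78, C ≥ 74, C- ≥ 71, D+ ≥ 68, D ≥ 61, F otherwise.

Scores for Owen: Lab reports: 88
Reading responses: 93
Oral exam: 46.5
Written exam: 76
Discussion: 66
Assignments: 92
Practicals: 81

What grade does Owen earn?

D+

Weighted total:
  Lab reports 88 × 0.13 = 11.44
  Reading responses 93 × 0.09 = 8.37
  Oral exam 46.5 × 0.27 = 12.555
  Written exam 76 × 0.21 = 15.96
  Discussion 66 × 0.2 = 13.2
  Assignments 92 × 0.05 = 4.6
  Practicals 81 × 0.05 = 4.05
Sum = 70.175
70.175 is ≥ 68 and < 71 → D+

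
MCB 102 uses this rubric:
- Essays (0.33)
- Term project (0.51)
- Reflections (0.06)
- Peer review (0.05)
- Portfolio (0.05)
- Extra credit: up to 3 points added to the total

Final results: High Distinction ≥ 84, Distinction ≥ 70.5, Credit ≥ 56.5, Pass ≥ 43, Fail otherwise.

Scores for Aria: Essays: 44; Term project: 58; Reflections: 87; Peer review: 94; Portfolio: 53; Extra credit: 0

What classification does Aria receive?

Credit

Weighted total:
  Essays 44 × 0.33 = 14.52
  Term project 58 × 0.51 = 29.58
  Reflections 87 × 0.06 = 5.22
  Peer review 94 × 0.05 = 4.7
  Portfolio 53 × 0.05 = 2.65
Sum = 56.67
Extra credit: 56.67 + 0 = 56.67
56.67 is ≥ 56.5 and < 70.5 → Credit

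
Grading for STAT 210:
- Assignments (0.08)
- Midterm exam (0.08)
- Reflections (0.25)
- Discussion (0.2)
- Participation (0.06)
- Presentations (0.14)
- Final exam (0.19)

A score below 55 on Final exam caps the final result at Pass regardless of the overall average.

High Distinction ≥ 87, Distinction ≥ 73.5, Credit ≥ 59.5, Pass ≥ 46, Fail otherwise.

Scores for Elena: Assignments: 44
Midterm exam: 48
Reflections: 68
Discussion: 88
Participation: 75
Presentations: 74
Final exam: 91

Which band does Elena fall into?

Final exam score 91 ≥ 55: minimum met.
Weighted total:
  Assignments 44 × 0.08 = 3.52
  Midterm exam 48 × 0.08 = 3.84
  Reflections 68 × 0.25 = 17
  Discussion 88 × 0.2 = 17.6
  Participation 75 × 0.06 = 4.5
  Presentations 74 × 0.14 = 10.36
  Final exam 91 × 0.19 = 17.29
Sum = 74.11
74.11 is ≥ 73.5 and < 87 → Distinction

Distinction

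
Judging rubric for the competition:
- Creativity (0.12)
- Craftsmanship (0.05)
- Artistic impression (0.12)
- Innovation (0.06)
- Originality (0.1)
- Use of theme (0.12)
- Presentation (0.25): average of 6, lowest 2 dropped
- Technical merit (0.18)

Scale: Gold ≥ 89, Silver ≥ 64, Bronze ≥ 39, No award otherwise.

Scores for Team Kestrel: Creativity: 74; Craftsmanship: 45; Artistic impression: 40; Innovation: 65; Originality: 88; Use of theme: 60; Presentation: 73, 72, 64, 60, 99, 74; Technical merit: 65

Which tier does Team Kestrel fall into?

Silver

Presentation: drop 60, 64 → average of remaining 4 = 318/4 = 79.5
Weighted total:
  Creativity 74 × 0.12 = 8.88
  Craftsmanship 45 × 0.05 = 2.25
  Artistic impression 40 × 0.12 = 4.8
  Innovation 65 × 0.06 = 3.9
  Originality 88 × 0.1 = 8.8
  Use of theme 60 × 0.12 = 7.2
  Presentation 79.5 × 0.25 = 19.875
  Technical merit 65 × 0.18 = 11.7
Sum = 67.405
67.405 is ≥ 64 and < 89 → Silver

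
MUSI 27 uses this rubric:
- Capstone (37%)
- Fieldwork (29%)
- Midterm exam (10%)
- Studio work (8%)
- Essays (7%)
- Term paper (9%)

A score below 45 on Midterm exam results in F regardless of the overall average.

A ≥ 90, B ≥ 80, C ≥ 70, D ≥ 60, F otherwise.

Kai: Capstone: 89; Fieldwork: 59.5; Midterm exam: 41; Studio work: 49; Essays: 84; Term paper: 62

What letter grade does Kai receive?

F

Midterm exam score 41 < 45: minimum not met.
Weighted total:
  Capstone 89 × 0.37 = 32.93
  Fieldwork 59.5 × 0.29 = 17.255
  Midterm exam 41 × 0.1 = 4.1
  Studio work 49 × 0.08 = 3.92
  Essays 84 × 0.07 = 5.88
  Term paper 62 × 0.09 = 5.58
Sum = 69.665
Because the Midterm exam minimum was not met, the result is F.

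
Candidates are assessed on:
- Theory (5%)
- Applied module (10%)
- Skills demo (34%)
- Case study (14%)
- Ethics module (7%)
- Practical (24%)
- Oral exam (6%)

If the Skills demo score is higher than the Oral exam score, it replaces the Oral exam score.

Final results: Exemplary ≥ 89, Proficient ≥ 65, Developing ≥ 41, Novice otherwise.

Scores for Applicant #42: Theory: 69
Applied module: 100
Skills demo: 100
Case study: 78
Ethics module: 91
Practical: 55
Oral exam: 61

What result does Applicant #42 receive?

Proficient

Skills demo (100) > Oral exam (61), so Oral exam counts as 100.
Weighted total:
  Theory 69 × 0.05 = 3.45
  Applied module 100 × 0.1 = 10
  Skills demo 100 × 0.34 = 34
  Case study 78 × 0.14 = 10.92
  Ethics module 91 × 0.07 = 6.37
  Practical 55 × 0.24 = 13.2
  Oral exam 100 × 0.06 = 6
Sum = 83.94
83.94 is ≥ 65 and < 89 → Proficient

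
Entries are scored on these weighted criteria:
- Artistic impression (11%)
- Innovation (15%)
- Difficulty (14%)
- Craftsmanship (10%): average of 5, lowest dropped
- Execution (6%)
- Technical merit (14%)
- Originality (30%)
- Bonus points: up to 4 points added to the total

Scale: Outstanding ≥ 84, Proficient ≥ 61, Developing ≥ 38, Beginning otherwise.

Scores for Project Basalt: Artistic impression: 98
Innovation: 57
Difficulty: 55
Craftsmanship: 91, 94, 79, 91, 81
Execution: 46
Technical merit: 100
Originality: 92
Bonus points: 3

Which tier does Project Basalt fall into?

Craftsmanship: drop 79 → average of remaining 4 = 357/4 = 89.25
Weighted total:
  Artistic impression 98 × 0.11 = 10.78
  Innovation 57 × 0.15 = 8.55
  Difficulty 55 × 0.14 = 7.7
  Craftsmanship 89.25 × 0.1 = 8.925
  Execution 46 × 0.06 = 2.76
  Technical merit 100 × 0.14 = 14
  Originality 92 × 0.3 = 27.6
Sum = 80.315
Bonus points: 80.315 + 3 = 83.315
83.315 is ≥ 61 and < 84 → Proficient

Proficient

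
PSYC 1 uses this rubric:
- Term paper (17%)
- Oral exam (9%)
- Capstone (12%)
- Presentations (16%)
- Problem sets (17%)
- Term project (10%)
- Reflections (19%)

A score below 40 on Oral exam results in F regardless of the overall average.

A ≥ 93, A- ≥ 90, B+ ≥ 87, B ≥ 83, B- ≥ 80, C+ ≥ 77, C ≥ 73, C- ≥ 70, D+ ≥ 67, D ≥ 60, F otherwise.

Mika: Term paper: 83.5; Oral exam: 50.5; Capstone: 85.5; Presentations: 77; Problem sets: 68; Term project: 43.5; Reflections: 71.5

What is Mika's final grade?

C-

Oral exam score 50.5 ≥ 40: minimum met.
Weighted total:
  Term paper 83.5 × 0.17 = 14.195
  Oral exam 50.5 × 0.09 = 4.545
  Capstone 85.5 × 0.12 = 10.26
  Presentations 77 × 0.16 = 12.32
  Problem sets 68 × 0.17 = 11.56
  Term project 43.5 × 0.1 = 4.35
  Reflections 71.5 × 0.19 = 13.585
Sum = 70.815
70.815 is ≥ 70 and < 73 → C-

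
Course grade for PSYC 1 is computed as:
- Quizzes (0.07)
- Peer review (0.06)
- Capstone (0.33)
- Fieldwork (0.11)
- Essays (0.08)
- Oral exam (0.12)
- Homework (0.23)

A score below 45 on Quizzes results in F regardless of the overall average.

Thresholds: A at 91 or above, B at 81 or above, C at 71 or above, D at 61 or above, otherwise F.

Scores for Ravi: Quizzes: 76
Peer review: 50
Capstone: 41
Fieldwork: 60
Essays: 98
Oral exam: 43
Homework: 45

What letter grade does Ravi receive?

F

Quizzes score 76 ≥ 45: minimum met.
Weighted total:
  Quizzes 76 × 0.07 = 5.32
  Peer review 50 × 0.06 = 3
  Capstone 41 × 0.33 = 13.53
  Fieldwork 60 × 0.11 = 6.6
  Essays 98 × 0.08 = 7.84
  Oral exam 43 × 0.12 = 5.16
  Homework 45 × 0.23 = 10.35
Sum = 51.8
51.8 < 61 → F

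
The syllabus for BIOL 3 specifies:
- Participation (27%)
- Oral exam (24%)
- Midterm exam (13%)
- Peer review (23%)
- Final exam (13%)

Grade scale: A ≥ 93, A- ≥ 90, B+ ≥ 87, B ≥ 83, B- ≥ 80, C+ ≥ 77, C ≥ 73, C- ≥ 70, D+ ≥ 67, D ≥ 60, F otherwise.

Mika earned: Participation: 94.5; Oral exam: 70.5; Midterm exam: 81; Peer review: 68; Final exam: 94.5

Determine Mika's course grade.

Weighted total:
  Participation 94.5 × 0.27 = 25.515
  Oral exam 70.5 × 0.24 = 16.92
  Midterm exam 81 × 0.13 = 10.53
  Peer review 68 × 0.23 = 15.64
  Final exam 94.5 × 0.13 = 12.285
Sum = 80.89
80.89 is ≥ 80 and < 83 → B-

B-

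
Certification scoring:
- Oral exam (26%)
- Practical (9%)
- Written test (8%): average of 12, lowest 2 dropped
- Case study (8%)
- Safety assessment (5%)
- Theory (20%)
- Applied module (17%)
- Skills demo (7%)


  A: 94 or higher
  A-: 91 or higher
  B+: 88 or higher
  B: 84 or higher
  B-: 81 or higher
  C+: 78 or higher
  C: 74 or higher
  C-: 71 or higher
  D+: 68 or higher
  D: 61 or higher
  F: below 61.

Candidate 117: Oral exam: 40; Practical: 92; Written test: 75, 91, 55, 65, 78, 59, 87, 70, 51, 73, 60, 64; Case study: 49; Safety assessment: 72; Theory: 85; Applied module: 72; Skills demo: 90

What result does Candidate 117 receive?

Written test: drop 51, 55 → average of remaining 10 = 722/10 = 72.2
Weighted total:
  Oral exam 40 × 0.26 = 10.4
  Practical 92 × 0.09 = 8.28
  Written test 72.2 × 0.08 = 5.776
  Case study 49 × 0.08 = 3.92
  Safety assessment 72 × 0.05 = 3.6
  Theory 85 × 0.2 = 17
  Applied module 72 × 0.17 = 12.24
  Skills demo 90 × 0.07 = 6.3
Sum = 67.516
67.516 is ≥ 61 and < 68 → D

D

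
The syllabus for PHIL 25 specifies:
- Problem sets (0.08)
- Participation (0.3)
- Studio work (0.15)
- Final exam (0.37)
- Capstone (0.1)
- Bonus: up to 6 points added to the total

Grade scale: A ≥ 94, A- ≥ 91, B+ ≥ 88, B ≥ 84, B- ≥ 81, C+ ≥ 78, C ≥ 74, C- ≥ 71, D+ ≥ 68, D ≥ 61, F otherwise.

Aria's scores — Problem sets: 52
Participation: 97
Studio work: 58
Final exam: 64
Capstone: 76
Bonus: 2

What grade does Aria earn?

C

Weighted total:
  Problem sets 52 × 0.08 = 4.16
  Participation 97 × 0.3 = 29.1
  Studio work 58 × 0.15 = 8.7
  Final exam 64 × 0.37 = 23.68
  Capstone 76 × 0.1 = 7.6
Sum = 73.24
Bonus: 73.24 + 2 = 75.24
75.24 is ≥ 74 and < 78 → C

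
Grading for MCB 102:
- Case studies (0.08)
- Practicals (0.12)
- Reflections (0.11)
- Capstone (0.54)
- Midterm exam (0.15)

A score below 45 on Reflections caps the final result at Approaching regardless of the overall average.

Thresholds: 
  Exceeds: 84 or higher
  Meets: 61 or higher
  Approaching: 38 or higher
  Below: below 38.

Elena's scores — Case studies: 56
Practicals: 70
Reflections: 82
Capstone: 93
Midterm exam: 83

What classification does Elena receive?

Reflections score 82 ≥ 45: minimum met.
Weighted total:
  Case studies 56 × 0.08 = 4.48
  Practicals 70 × 0.12 = 8.4
  Reflections 82 × 0.11 = 9.02
  Capstone 93 × 0.54 = 50.22
  Midterm exam 83 × 0.15 = 12.45
Sum = 84.57
84.57 ≥ 84 → Exceeds

Exceeds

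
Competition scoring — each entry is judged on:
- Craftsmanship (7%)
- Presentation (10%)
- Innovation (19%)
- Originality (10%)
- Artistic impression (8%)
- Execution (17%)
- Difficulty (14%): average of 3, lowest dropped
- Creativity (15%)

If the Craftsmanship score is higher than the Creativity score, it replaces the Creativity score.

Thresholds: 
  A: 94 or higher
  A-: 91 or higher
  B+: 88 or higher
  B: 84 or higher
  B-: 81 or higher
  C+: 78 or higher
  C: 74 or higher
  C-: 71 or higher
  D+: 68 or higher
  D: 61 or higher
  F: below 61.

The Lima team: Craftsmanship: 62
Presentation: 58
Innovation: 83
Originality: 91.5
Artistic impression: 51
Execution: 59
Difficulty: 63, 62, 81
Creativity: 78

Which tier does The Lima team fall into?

Difficulty: drop 62 → average of remaining 2 = 144/2 = 72
Craftsmanship (62) ≤ Creativity (78), so Creativity stays at 78.
Weighted total:
  Craftsmanship 62 × 0.07 = 4.34
  Presentation 58 × 0.1 = 5.8
  Innovation 83 × 0.19 = 15.77
  Originality 91.5 × 0.1 = 9.15
  Artistic impression 51 × 0.08 = 4.08
  Execution 59 × 0.17 = 10.03
  Difficulty 72 × 0.14 = 10.08
  Creativity 78 × 0.15 = 11.7
Sum = 70.95
70.95 is ≥ 68 and < 71 → D+

D+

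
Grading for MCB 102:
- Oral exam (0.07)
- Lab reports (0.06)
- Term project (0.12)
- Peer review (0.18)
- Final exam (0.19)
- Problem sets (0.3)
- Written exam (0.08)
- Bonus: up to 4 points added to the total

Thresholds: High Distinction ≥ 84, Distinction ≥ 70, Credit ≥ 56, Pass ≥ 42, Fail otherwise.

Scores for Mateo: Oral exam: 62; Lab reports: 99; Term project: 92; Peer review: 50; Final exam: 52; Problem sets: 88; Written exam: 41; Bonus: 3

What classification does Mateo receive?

Distinction

Weighted total:
  Oral exam 62 × 0.07 = 4.34
  Lab reports 99 × 0.06 = 5.94
  Term project 92 × 0.12 = 11.04
  Peer review 50 × 0.18 = 9
  Final exam 52 × 0.19 = 9.88
  Problem sets 88 × 0.3 = 26.4
  Written exam 41 × 0.08 = 3.28
Sum = 69.88
Bonus: 69.88 + 3 = 72.88
72.88 is ≥ 70 and < 84 → Distinction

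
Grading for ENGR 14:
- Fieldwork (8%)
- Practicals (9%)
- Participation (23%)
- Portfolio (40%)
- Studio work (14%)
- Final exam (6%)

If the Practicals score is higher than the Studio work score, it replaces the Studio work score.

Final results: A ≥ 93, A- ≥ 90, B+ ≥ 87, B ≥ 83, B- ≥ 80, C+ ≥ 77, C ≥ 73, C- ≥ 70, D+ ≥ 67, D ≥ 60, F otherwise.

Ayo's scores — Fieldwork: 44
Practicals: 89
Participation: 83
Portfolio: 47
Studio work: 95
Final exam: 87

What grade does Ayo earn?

D+

Practicals (89) ≤ Studio work (95), so Studio work stays at 95.
Weighted total:
  Fieldwork 44 × 0.08 = 3.52
  Practicals 89 × 0.09 = 8.01
  Participation 83 × 0.23 = 19.09
  Portfolio 47 × 0.4 = 18.8
  Studio work 95 × 0.14 = 13.3
  Final exam 87 × 0.06 = 5.22
Sum = 67.94
67.94 is ≥ 67 and < 70 → D+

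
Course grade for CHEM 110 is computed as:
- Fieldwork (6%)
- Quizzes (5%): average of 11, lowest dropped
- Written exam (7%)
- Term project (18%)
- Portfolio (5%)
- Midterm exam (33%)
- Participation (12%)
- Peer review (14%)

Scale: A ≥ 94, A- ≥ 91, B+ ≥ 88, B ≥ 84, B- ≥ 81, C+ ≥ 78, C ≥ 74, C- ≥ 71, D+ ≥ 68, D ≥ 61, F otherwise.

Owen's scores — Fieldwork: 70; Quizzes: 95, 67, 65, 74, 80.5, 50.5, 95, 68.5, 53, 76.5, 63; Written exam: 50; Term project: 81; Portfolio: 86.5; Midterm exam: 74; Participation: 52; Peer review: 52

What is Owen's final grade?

D+

Quizzes: drop 50.5 → average of remaining 10 = 737.5/10 = 73.75
Weighted total:
  Fieldwork 70 × 0.06 = 4.2
  Quizzes 73.75 × 0.05 = 3.6875
  Written exam 50 × 0.07 = 3.5
  Term project 81 × 0.18 = 14.58
  Portfolio 86.5 × 0.05 = 4.325
  Midterm exam 74 × 0.33 = 24.42
  Participation 52 × 0.12 = 6.24
  Peer review 52 × 0.14 = 7.28
Sum = 68.2325
68.2325 is ≥ 68 and < 71 → D+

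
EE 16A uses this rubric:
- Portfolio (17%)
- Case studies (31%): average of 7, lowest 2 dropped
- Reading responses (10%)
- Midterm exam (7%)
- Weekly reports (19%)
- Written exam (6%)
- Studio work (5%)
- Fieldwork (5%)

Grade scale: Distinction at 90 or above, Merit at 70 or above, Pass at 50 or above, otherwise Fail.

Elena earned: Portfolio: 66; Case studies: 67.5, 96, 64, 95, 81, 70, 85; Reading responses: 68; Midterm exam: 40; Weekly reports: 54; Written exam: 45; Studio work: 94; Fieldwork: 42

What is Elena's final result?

Pass

Case studies: drop 64, 67.5 → average of remaining 5 = 427/5 = 85.4
Weighted total:
  Portfolio 66 × 0.17 = 11.22
  Case studies 85.4 × 0.31 = 26.474
  Reading responses 68 × 0.1 = 6.8
  Midterm exam 40 × 0.07 = 2.8
  Weekly reports 54 × 0.19 = 10.26
  Written exam 45 × 0.06 = 2.7
  Studio work 94 × 0.05 = 4.7
  Fieldwork 42 × 0.05 = 2.1
Sum = 67.054
67.054 is ≥ 50 and < 70 → Pass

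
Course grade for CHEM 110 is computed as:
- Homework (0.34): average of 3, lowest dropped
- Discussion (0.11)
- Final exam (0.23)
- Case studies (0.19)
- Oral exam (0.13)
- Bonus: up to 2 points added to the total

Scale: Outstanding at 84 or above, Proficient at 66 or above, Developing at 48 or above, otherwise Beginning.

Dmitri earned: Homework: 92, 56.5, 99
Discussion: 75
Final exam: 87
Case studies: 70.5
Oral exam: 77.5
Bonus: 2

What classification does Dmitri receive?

Outstanding

Homework: drop 56.5 → average of remaining 2 = 191/2 = 95.5
Weighted total:
  Homework 95.5 × 0.34 = 32.47
  Discussion 75 × 0.11 = 8.25
  Final exam 87 × 0.23 = 20.01
  Case studies 70.5 × 0.19 = 13.395
  Oral exam 77.5 × 0.13 = 10.075
Sum = 84.2
Bonus: 84.2 + 2 = 86.2
86.2 ≥ 84 → Outstanding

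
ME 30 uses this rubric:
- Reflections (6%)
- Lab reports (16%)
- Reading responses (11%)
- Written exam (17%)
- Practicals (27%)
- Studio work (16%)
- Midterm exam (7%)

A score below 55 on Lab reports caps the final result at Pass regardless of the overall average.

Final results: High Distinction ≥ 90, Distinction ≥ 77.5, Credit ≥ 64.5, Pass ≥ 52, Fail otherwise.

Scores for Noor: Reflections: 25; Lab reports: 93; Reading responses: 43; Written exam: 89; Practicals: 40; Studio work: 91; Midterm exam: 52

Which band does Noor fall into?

Lab reports score 93 ≥ 55: minimum met.
Weighted total:
  Reflections 25 × 0.06 = 1.5
  Lab reports 93 × 0.16 = 14.88
  Reading responses 43 × 0.11 = 4.73
  Written exam 89 × 0.17 = 15.13
  Practicals 40 × 0.27 = 10.8
  Studio work 91 × 0.16 = 14.56
  Midterm exam 52 × 0.07 = 3.64
Sum = 65.24
65.24 is ≥ 64.5 and < 77.5 → Credit

Credit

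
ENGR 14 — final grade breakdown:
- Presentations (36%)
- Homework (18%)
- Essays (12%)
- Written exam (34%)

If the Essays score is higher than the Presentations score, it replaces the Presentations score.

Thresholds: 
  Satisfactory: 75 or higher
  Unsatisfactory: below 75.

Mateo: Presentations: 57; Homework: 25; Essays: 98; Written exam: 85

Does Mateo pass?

Essays (98) > Presentations (57), so Presentations counts as 98.
Weighted total:
  Presentations 98 × 0.36 = 35.28
  Homework 25 × 0.18 = 4.5
  Essays 98 × 0.12 = 11.76
  Written exam 85 × 0.34 = 28.9
Sum = 80.44
80.44 ≥ 75 → Satisfactory

Satisfactory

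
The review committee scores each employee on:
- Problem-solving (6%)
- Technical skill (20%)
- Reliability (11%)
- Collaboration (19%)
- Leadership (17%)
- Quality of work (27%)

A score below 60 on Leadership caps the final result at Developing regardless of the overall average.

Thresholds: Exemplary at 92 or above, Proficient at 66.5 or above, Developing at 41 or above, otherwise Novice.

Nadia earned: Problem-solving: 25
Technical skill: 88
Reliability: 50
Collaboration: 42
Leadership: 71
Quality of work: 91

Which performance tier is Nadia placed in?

Leadership score 71 ≥ 60: minimum met.
Weighted total:
  Problem-solving 25 × 0.06 = 1.5
  Technical skill 88 × 0.2 = 17.6
  Reliability 50 × 0.11 = 5.5
  Collaboration 42 × 0.19 = 7.98
  Leadership 71 × 0.17 = 12.07
  Quality of work 91 × 0.27 = 24.57
Sum = 69.22
69.22 is ≥ 66.5 and < 92 → Proficient

Proficient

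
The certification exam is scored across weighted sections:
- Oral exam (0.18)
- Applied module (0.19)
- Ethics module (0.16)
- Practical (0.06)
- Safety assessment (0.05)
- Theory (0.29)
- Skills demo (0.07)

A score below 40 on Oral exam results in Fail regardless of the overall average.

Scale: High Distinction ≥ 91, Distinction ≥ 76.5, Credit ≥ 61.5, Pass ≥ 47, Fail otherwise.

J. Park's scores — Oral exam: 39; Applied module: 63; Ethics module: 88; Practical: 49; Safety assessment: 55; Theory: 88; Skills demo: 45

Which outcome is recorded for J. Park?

Oral exam score 39 < 40: minimum not met.
Weighted total:
  Oral exam 39 × 0.18 = 7.02
  Applied module 63 × 0.19 = 11.97
  Ethics module 88 × 0.16 = 14.08
  Practical 49 × 0.06 = 2.94
  Safety assessment 55 × 0.05 = 2.75
  Theory 88 × 0.29 = 25.52
  Skills demo 45 × 0.07 = 3.15
Sum = 67.43
Because the Oral exam minimum was not met, the result is Fail.

Fail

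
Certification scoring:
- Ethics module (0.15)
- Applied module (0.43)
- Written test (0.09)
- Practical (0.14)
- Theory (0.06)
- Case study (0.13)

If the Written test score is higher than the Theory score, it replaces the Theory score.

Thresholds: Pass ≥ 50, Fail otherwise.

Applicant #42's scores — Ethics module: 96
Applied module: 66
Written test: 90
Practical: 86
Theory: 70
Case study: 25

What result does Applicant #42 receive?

Written test (90) > Theory (70), so Theory counts as 90.
Weighted total:
  Ethics module 96 × 0.15 = 14.4
  Applied module 66 × 0.43 = 28.38
  Written test 90 × 0.09 = 8.1
  Practical 86 × 0.14 = 12.04
  Theory 90 × 0.06 = 5.4
  Case study 25 × 0.13 = 3.25
Sum = 71.57
71.57 ≥ 50 → Pass

Pass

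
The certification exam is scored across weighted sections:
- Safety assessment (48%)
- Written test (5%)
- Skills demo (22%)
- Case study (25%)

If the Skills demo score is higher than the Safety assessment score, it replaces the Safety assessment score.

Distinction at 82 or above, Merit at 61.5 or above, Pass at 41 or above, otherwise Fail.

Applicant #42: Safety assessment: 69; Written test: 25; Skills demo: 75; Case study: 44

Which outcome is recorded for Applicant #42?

Skills demo (75) > Safety assessment (69), so Safety assessment counts as 75.
Weighted total:
  Safety assessment 75 × 0.48 = 36
  Written test 25 × 0.05 = 1.25
  Skills demo 75 × 0.22 = 16.5
  Case study 44 × 0.25 = 11
Sum = 64.75
64.75 is ≥ 61.5 and < 82 → Merit

Merit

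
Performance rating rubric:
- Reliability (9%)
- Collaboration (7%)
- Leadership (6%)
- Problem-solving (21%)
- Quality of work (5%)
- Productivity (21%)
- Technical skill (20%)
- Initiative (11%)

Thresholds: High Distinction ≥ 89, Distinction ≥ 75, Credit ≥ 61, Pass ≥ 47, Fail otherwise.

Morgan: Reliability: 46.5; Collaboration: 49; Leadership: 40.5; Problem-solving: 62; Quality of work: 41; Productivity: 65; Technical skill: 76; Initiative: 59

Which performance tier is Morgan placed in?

Weighted total:
  Reliability 46.5 × 0.09 = 4.185
  Collaboration 49 × 0.07 = 3.43
  Leadership 40.5 × 0.06 = 2.43
  Problem-solving 62 × 0.21 = 13.02
  Quality of work 41 × 0.05 = 2.05
  Productivity 65 × 0.21 = 13.65
  Technical skill 76 × 0.2 = 15.2
  Initiative 59 × 0.11 = 6.49
Sum = 60.455
60.455 is ≥ 47 and < 61 → Pass

Pass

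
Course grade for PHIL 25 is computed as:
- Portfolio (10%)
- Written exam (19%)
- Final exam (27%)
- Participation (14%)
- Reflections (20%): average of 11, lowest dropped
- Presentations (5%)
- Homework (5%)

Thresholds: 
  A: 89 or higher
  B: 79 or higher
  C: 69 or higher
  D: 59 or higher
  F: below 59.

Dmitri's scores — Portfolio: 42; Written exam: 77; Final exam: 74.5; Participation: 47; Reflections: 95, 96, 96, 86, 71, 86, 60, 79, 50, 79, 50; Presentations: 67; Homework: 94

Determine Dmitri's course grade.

Reflections: drop 50 → average of remaining 10 = 798/10 = 79.8
Weighted total:
  Portfolio 42 × 0.1 = 4.2
  Written exam 77 × 0.19 = 14.63
  Final exam 74.5 × 0.27 = 20.115
  Participation 47 × 0.14 = 6.58
  Reflections 79.8 × 0.2 = 15.96
  Presentations 67 × 0.05 = 3.35
  Homework 94 × 0.05 = 4.7
Sum = 69.535
69.535 is ≥ 69 and < 79 → C

C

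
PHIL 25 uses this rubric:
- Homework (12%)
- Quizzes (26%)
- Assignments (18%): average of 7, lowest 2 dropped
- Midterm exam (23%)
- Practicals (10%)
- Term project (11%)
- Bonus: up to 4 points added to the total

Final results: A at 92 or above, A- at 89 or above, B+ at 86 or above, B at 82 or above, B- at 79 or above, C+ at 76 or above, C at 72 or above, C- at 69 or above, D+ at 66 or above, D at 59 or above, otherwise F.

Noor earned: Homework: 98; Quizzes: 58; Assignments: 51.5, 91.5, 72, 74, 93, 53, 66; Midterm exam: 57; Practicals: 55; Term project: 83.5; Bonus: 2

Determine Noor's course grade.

C-

Assignments: drop 51.5, 53 → average of remaining 5 = 396.5/5 = 79.3
Weighted total:
  Homework 98 × 0.12 = 11.76
  Quizzes 58 × 0.26 = 15.08
  Assignments 79.3 × 0.18 = 14.274
  Midterm exam 57 × 0.23 = 13.11
  Practicals 55 × 0.1 = 5.5
  Term project 83.5 × 0.11 = 9.185
Sum = 68.909
Bonus: 68.909 + 2 = 70.909
70.909 is ≥ 69 and < 72 → C-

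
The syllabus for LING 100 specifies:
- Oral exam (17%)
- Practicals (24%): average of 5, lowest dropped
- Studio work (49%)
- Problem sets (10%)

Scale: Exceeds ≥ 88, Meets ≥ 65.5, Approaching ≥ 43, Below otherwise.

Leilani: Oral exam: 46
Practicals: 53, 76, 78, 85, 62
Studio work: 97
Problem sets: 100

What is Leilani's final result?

Meets

Practicals: drop 53 → average of remaining 4 = 301/4 = 75.25
Weighted total:
  Oral exam 46 × 0.17 = 7.82
  Practicals 75.25 × 0.24 = 18.06
  Studio work 97 × 0.49 = 47.53
  Problem sets 100 × 0.1 = 10
Sum = 83.41
83.41 is ≥ 65.5 and < 88 → Meets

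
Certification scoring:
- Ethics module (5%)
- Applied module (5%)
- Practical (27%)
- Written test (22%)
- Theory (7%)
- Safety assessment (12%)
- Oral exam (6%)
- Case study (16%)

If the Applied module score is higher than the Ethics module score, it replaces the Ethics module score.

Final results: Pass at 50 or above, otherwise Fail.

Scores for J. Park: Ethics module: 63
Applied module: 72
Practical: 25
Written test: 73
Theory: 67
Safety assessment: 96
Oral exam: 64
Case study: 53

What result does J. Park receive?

Applied module (72) > Ethics module (63), so Ethics module counts as 72.
Weighted total:
  Ethics module 72 × 0.05 = 3.6
  Applied module 72 × 0.05 = 3.6
  Practical 25 × 0.27 = 6.75
  Written test 73 × 0.22 = 16.06
  Theory 67 × 0.07 = 4.69
  Safety assessment 96 × 0.12 = 11.52
  Oral exam 64 × 0.06 = 3.84
  Case study 53 × 0.16 = 8.48
Sum = 58.54
58.54 ≥ 50 → Pass

Pass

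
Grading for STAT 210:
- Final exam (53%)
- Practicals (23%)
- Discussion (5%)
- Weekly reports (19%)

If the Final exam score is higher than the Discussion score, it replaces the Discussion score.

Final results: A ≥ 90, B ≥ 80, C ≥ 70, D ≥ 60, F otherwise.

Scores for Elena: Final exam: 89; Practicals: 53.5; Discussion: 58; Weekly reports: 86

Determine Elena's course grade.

B

Final exam (89) > Discussion (58), so Discussion counts as 89.
Weighted total:
  Final exam 89 × 0.53 = 47.17
  Practicals 53.5 × 0.23 = 12.305
  Discussion 89 × 0.05 = 4.45
  Weekly reports 86 × 0.19 = 16.34
Sum = 80.265
80.265 is ≥ 80 and < 90 → B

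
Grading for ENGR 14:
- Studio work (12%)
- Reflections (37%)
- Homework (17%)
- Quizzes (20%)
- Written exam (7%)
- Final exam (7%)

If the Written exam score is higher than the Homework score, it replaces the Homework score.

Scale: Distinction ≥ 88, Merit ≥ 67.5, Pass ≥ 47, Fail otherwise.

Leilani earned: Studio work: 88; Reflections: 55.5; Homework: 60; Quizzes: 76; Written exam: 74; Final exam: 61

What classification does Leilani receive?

Merit

Written exam (74) > Homework (60), so Homework counts as 74.
Weighted total:
  Studio work 88 × 0.12 = 10.56
  Reflections 55.5 × 0.37 = 20.535
  Homework 74 × 0.17 = 12.58
  Quizzes 76 × 0.2 = 15.2
  Written exam 74 × 0.07 = 5.18
  Final exam 61 × 0.07 = 4.27
Sum = 68.325
68.325 is ≥ 67.5 and < 88 → Merit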